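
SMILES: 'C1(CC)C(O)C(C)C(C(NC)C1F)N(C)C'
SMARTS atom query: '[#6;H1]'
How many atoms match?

6

The query [#6;H1] means: any carbon bearing exactly one hydrogen.
Check the 16 heavy atoms by environment: 6× C (H1) → match; 1× N (H0) → no; 5× C (H3) → no; 1× F (H0) → no; 1× O (H1) → no; 1× C (H2) → no; 1× N (H1) → no.
That gives 6 matching atoms.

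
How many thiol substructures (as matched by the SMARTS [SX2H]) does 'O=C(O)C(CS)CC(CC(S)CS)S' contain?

4

[SX2H] is the SMARTS for a thiol: an aliphatic sulfur with two connections, one being H.
The molecule carries 4 separate instances of a thiol (-SH) meeting every constraint; each maps to a distinct set of atoms, giving 4 matches.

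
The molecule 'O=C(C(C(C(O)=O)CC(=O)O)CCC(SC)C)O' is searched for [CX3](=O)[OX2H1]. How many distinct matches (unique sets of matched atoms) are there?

[CX3](=O)[OX2H1] is the SMARTS for a carboxylic acid: an sp2 carbon double-bonded to O and single-bonded to an -OH oxygen.
The molecule carries 3 separate instances of a carboxylic acid group (-C(=O)OH) meeting every constraint; each maps to a distinct set of atoms, giving 3 matches.

3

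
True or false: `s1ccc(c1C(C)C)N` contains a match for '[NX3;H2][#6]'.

The pattern [NX3;H2][#6] describes a trivalent nitrogen with two H attached to carbon — a primary amine.
The molecule carries a primary amino group (-NH2), whose atoms satisfy every constraint of the query, so the pattern matches.

True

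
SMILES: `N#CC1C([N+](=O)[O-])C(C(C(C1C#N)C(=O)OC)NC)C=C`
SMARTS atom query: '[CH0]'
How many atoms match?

The query [CH0] means: aliphatic carbon with no attached hydrogen.
Check the 21 heavy atoms by environment: 7× C (H1) → no; 3× C (H0) → match; 3× O (H0) → no; 2× C (H3) → no; 1× C (H2) → no; 2× N (H0) → no; 1× N (H1) → no; 1× N (charge +1, H0) → no; 1× O (charge -1, H0) → no.
That gives 3 matching atoms.

3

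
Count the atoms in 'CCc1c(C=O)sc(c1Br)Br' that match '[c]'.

4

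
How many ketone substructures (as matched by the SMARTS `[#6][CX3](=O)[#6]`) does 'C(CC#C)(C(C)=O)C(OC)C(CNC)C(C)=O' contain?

2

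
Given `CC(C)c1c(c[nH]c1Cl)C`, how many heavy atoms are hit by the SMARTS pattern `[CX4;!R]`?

Check the 10 heavy atoms by environment: 1× n (aromatic, X3, in 5-ring) → no; 4× c (aromatic, X3, in 5-ring) → no; 1× Cl (X1, acyclic) → no; 4× C (X4, acyclic) → match.
That gives 4 matching atoms.

4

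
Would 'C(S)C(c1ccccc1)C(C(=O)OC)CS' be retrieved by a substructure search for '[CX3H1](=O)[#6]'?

The pattern [CX3H1](=O)[#6] describes an sp2 carbon with one H, double-bonded to O and single-bonded to carbon — an aldehyde.
The closest candidate here is a methyl-ester group (-C(=O)OCH3), but the carbonyl carbon has H0, not H1. No other fragment satisfies the full query, so there is no match.

No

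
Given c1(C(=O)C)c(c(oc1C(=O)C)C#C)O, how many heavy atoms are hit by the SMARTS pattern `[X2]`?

4

The query [X2] means: any atom with exactly two total connections (bonds + H).
Check the 14 heavy atoms by environment: 1× o (aromatic, X2) → match; 4× c (aromatic, X3) → no; 1× O (X2) → match; 2× C (X3) → no; 2× O (X1) → no; 2× C (X4) → no; 2× C (X2) → match.
Summing the matching environments: 1 + 1 + 2 = 4 matching atoms.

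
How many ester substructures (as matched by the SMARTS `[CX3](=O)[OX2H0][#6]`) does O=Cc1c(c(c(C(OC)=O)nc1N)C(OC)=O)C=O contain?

[CX3](=O)[OX2H0][#6] is the SMARTS for an ester: a carbonyl carbon bonded to an oxygen that is itself bonded to carbon (no H on that O).
The molecule carries 2 separate instances of a methyl-ester group (-C(=O)OCH3) meeting every constraint; each maps to a distinct set of atoms, giving 2 matches.

2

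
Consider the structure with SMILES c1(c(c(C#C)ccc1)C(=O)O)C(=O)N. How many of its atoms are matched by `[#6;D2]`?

4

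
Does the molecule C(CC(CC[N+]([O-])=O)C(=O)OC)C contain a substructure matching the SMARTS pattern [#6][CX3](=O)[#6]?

The pattern [#6][CX3](=O)[#6] describes a carbonyl carbon (no H) flanked by two carbons — a ketone.
The closest candidate here is a methyl-ester group (-C(=O)OCH3), but one neighbour of the carbonyl carbon is O, not C. No other fragment satisfies the full query, so there is no match.

No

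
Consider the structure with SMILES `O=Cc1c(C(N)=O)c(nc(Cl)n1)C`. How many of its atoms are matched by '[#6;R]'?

Check the 13 heavy atoms by environment: 2× n (aromatic, in 6-ring) → no; 4× c (aromatic, in 6-ring) → match; 1× Cl (acyclic) → no; 3× C (acyclic) → no; 2× O (acyclic) → no; 1× N (acyclic) → no.
That gives 4 matching atoms.

4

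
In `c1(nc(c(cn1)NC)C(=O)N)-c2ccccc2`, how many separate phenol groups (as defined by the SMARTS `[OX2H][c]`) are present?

[OX2H][c] is the SMARTS for a phenol: a hydroxyl oxygen attached to an aromatic carbon.
No fragment in the molecule satisfies every constraint, giving 0 matches.

0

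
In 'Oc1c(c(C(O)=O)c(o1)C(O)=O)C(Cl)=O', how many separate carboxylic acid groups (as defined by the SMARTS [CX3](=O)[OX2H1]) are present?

[CX3](=O)[OX2H1] is the SMARTS for a carboxylic acid: an sp2 carbon double-bonded to O and single-bonded to an -OH oxygen.
The molecule carries 2 separate instances of a carboxylic acid group (-C(=O)OH) meeting every constraint; each maps to a distinct set of atoms, giving 2 matches.

2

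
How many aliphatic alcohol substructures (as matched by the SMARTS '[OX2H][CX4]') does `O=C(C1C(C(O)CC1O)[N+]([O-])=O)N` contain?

[OX2H][CX4] is the SMARTS for an aliphatic alcohol: a hydroxyl oxygen bound to an sp3 (X4) carbon.
The molecule carries 2 separate instances of a hydroxyl group (-OH) meeting every constraint; each maps to a distinct set of atoms, giving 2 matches.

2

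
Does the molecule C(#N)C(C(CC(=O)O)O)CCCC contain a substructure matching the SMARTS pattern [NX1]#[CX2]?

Yes

The pattern [NX1]#[CX2] describes a nitrogen triple-bonded to a two-connected carbon — a nitrile.
The molecule carries a nitrile (-C#N), whose atoms satisfy every constraint of the query, so the pattern matches.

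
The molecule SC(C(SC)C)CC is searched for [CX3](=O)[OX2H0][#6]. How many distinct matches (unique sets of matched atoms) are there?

0

[CX3](=O)[OX2H0][#6] is the SMARTS for an ester: a carbonyl carbon bonded to an oxygen that is itself bonded to carbon (no H on that O).
No fragment in the molecule satisfies every constraint, giving 0 matches.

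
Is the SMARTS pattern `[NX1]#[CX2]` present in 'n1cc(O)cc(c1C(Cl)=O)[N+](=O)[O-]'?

No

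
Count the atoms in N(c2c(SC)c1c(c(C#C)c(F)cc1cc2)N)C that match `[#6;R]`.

The query [#6;R] means: carbon that is part of a ring.
Check the 18 heavy atoms by environment: 10× c (aromatic, in 6-ring) → match; 1× S (acyclic) → no; 4× C (acyclic) → no; 2× N (acyclic) → no; 1× F (acyclic) → no.
That gives 10 matching atoms.

10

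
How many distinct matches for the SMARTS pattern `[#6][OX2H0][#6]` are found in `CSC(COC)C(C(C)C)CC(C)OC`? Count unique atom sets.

2

[#6][OX2H0][#6] is the SMARTS for an ether: an aliphatic oxygen bridging two carbons with no H on the oxygen.
The molecule carries 2 separate instances of a methoxy ether (-OCH3) meeting every constraint; each maps to a distinct set of atoms, giving 2 matches.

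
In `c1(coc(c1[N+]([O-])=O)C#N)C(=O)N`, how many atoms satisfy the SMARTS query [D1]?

5

Check the 13 heavy atoms by environment: 1× o (aromatic, D2) → no; 1× c (aromatic, D2) → no; 3× c (aromatic, D3) → no; 1× C (D2) → no; 2× N (D1) → match; 1× N (charge +1, D3) → no; 1× O (charge -1, D1) → match; 2× O (D1) → match; 1× C (D3) → no.
Summing the matching environments: 2 + 1 + 2 = 5 matching atoms.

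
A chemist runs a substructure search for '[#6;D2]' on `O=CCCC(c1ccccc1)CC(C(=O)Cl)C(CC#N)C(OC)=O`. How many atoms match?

11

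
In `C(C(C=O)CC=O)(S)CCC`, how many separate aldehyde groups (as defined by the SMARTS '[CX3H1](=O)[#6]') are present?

2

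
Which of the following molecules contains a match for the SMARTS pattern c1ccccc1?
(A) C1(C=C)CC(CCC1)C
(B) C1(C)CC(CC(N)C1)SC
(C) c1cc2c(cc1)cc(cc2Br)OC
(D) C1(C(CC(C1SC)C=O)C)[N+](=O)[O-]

C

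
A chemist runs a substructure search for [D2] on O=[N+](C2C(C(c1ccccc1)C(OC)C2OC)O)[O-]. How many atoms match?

7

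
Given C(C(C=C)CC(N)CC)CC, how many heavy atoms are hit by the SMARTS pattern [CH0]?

0

The query [CH0] means: aliphatic carbon with no attached hydrogen.
Check the 11 heavy atoms by environment: 5× C (H2) → no; 3× C (H1) → no; 2× C (H3) → no; 1× N (H2) → no.
No environment satisfies the query, so 0 matching atoms.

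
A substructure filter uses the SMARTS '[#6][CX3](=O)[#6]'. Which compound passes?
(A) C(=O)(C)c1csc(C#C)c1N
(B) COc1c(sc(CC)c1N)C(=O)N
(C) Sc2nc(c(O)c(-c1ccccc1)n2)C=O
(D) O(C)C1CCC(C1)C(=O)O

[#6][CX3](=O)[#6] describes a carbonyl carbon (no H) flanked by two carbons (a ketone).
(A) contains an acetyl/ketone group (-C(=O)CH3), which satisfies every atom and bond constraint.
(B) has a primary amide (-C(=O)NH2) but one neighbour of the carbonyl carbon is N, not C.
(C) has an aldehyde (-CHO) but the carbonyl carbon has H1, so it is not flanked by two carbons.
(D) has a carboxylic acid group (-C(=O)OH) but one neighbour of the carbonyl carbon is O, not C.
So the answer is (A).

A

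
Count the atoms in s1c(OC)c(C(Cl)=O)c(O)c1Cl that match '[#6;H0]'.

The query [#6;H0] means: any carbon with no attached hydrogen.
Check the 12 heavy atoms by environment: 1× s (aromatic, H0) → no; 4× c (aromatic, H0) → match; 1× C (H0) → match; 2× O (H0) → no; 2× Cl (H0) → no; 1× O (H1) → no; 1× C (H3) → no.
Summing the matching environments: 4 + 1 = 5 matching atoms.

5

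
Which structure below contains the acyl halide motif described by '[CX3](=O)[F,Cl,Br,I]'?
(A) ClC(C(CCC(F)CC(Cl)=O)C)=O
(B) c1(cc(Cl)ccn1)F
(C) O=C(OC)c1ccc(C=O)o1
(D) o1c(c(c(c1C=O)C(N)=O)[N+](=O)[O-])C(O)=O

[CX3](=O)[F,Cl,Br,I] describes a carbonyl carbon bonded to a halogen (an acyl halide).
(A) contains an acyl chloride (-C(=O)Cl), which satisfies every atom and bond constraint.
(B) has a chloro substituent but the Cl is not on a carbonyl carbon.
(C) has a methyl-ester group (-C(=O)OCH3) but the carbonyl is bonded to -O-C, not to a halogen.
(D) has a carboxylic acid group (-C(=O)OH) but the carbonyl is bonded to -OH, not to a halogen.
So the answer is (A).

A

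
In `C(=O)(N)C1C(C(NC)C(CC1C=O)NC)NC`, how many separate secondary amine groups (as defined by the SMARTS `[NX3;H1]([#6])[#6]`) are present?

3

[NX3;H1]([#6])[#6] is the SMARTS for a secondary amine: a trivalent nitrogen with one H, bonded to two carbons.
The molecule carries 3 separate instances of an N-methylamino group (-NHCH3) meeting every constraint; each maps to a distinct set of atoms, giving 3 matches.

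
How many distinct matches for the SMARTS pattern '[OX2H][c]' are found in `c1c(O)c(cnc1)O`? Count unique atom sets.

2

[OX2H][c] is the SMARTS for a phenol: a hydroxyl oxygen attached to an aromatic carbon.
The molecule carries 2 separate instances of a hydroxyl group (-OH) meeting every constraint; each maps to a distinct set of atoms, giving 2 matches.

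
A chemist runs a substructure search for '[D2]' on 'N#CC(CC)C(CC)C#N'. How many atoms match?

4

The query [D2] means: atom with exactly two heavy-atom neighbours.
Check the 10 heavy atoms by environment: 4× C (D2) → match; 2× C (D3) → no; 2× C (D1) → no; 2× N (D1) → no.
That gives 4 matching atoms.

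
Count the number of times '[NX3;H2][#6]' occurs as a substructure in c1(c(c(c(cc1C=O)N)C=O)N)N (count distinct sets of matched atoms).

[NX3;H2][#6] is the SMARTS for a primary amine: a trivalent nitrogen with two H attached to carbon.
The molecule carries 3 separate instances of a primary amino group (-NH2) meeting every constraint; each maps to a distinct set of atoms, giving 3 matches.

3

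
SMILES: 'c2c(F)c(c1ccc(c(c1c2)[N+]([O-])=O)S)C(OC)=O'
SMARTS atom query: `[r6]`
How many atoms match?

10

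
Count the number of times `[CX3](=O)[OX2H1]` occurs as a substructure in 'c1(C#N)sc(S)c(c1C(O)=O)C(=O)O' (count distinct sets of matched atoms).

2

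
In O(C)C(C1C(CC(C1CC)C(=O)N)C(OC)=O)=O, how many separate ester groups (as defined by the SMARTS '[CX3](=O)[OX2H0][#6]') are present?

2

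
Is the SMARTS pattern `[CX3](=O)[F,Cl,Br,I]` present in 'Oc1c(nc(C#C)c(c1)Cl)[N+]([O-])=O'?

No

The pattern [CX3](=O)[F,Cl,Br,I] describes a carbonyl carbon bonded to a halogen — an acyl halide.
The closest candidate here is a chloro substituent, but the Cl is not on a carbonyl carbon. No other fragment satisfies the full query, so there is no match.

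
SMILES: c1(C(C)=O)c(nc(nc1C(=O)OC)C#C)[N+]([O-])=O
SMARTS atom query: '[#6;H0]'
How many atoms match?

The query [#6;H0] means: any carbon with no attached hydrogen.
Check the 18 heavy atoms by environment: 2× n (aromatic, H0) → no; 4× c (aromatic, H0) → match; 3× C (H0) → match; 1× C (H1) → no; 4× O (H0) → no; 2× C (H3) → no; 1× N (charge +1, H0) → no; 1× O (charge -1, H0) → no.
Summing the matching environments: 4 + 3 = 7 matching atoms.

7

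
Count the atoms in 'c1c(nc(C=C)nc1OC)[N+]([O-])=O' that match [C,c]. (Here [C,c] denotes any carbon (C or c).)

7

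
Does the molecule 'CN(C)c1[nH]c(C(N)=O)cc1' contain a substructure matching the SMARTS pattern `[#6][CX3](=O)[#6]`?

No

The pattern [#6][CX3](=O)[#6] describes a carbonyl carbon (no H) flanked by two carbons — a ketone.
The closest candidate here is a primary amide (-C(=O)NH2), but one neighbour of the carbonyl carbon is N, not C. No other fragment satisfies the full query, so there is no match.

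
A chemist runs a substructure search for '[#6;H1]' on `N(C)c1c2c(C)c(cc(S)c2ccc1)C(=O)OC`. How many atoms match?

The query [#6;H1] means: any carbon bearing exactly one hydrogen.
Check the 18 heavy atoms by environment: 6× c (aromatic, H0) → no; 4× c (aromatic, H1) → match; 1× C (H0) → no; 2× O (H0) → no; 3× C (H3) → no; 1× N (H1) → no; 1× S (H1) → no.
That gives 4 matching atoms.

4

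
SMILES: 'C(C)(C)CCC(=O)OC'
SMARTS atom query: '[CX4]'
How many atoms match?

The query [CX4] means: C with X4: aliphatic carbon with exactly 4 total connections (bonds + H).
Check the 9 heavy atoms by environment: 6× C (X4) → match; 1× C (X3) → no; 1× O (X1) → no; 1× O (X2) → no.
That gives 6 matching atoms.

6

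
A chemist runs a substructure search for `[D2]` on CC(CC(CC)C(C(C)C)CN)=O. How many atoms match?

3

The query [D2] means: atom with exactly two heavy-atom neighbours.
Check the 13 heavy atoms by environment: 3× C (D2) → match; 4× C (D3) → no; 4× C (D1) → no; 1× O (D1) → no; 1× N (D1) → no.
That gives 3 matching atoms.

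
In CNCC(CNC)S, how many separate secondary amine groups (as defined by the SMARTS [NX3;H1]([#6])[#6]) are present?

2

[NX3;H1]([#6])[#6] is the SMARTS for a secondary amine: a trivalent nitrogen with one H, bonded to two carbons.
The molecule carries 2 separate instances of an N-methylamino group (-NHCH3) meeting every constraint; each maps to a distinct set of atoms, giving 2 matches.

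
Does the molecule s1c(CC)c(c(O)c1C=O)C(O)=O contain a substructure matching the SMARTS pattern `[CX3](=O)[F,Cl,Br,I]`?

No

The pattern [CX3](=O)[F,Cl,Br,I] describes a carbonyl carbon bonded to a halogen — an acyl halide.
The closest candidate here is a carboxylic acid group (-C(=O)OH), but the carbonyl is bonded to -OH, not to a halogen. No other fragment satisfies the full query, so there is no match.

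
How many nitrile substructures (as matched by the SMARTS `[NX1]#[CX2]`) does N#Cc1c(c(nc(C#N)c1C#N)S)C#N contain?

[NX1]#[CX2] is the SMARTS for a nitrile: a nitrogen triple-bonded to a two-connected carbon.
The molecule carries 4 separate instances of a nitrile (-C#N) meeting every constraint; each maps to a distinct set of atoms, giving 4 matches.

4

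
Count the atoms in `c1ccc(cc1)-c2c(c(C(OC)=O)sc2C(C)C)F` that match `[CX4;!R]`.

4

The query [CX4;!R] means: aliphatic carbon with four total connections, not in a ring.
Check the 19 heavy atoms by environment: 1× s (aromatic, X2, in 5-ring) → no; 4× c (aromatic, X3, in 5-ring) → no; 1× C (X3, acyclic) → no; 1× O (X1, acyclic) → no; 1× O (X2, acyclic) → no; 4× C (X4, acyclic) → match; 6× c (aromatic, X3, in 6-ring) → no; 1× F (X1, acyclic) → no.
That gives 4 matching atoms.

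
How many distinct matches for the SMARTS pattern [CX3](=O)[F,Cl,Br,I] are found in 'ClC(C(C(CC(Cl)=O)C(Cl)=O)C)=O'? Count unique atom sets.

[CX3](=O)[F,Cl,Br,I] is the SMARTS for an acyl halide: a carbonyl carbon bonded to a halogen.
The molecule carries 3 separate instances of an acyl chloride (-C(=O)Cl) meeting every constraint; each maps to a distinct set of atoms, giving 3 matches.

3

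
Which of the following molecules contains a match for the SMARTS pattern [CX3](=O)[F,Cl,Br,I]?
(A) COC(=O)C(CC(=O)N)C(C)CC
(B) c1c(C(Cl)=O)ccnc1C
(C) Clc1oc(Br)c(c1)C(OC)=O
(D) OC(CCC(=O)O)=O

[CX3](=O)[F,Cl,Br,I] describes a carbonyl carbon bonded to a halogen (an acyl halide).
(A) has a methyl-ester group (-C(=O)OCH3) but the carbonyl is bonded to -O-C, not to a halogen.
(B) contains an acyl chloride (-C(=O)Cl), which satisfies every atom and bond constraint.
(C) has a chloro substituent but the Cl is not on a carbonyl carbon.
(D) has a carboxylic acid group (-C(=O)OH) but the carbonyl is bonded to -OH, not to a halogen.
So the answer is (B).

B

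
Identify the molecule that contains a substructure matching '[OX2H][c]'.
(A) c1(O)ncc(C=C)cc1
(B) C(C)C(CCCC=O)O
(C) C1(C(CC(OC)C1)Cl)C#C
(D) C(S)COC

A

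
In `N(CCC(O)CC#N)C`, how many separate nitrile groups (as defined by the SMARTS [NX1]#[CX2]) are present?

1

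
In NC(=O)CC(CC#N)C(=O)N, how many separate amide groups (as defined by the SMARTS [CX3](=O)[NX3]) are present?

[CX3](=O)[NX3] is the SMARTS for an amide: a carbonyl carbon bonded to a trivalent nitrogen.
The molecule carries 2 separate instances of a primary amide (-C(=O)NH2) meeting every constraint; each maps to a distinct set of atoms, giving 2 matches.

2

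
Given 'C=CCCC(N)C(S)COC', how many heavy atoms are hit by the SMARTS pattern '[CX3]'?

2

The query [CX3] means: C with X3: aliphatic carbon with exactly 3 total connections.
Check the 11 heavy atoms by environment: 6× C (X4) → no; 1× N (X3) → no; 1× O (X2) → no; 2× C (X3) → match; 1× S (X2) → no.
That gives 2 matching atoms.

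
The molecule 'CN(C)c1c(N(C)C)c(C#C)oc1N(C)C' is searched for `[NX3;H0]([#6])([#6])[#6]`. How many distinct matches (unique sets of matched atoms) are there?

3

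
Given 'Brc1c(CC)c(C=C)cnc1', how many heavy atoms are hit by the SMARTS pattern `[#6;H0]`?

The query [#6;H0] means: any carbon with no attached hydrogen.
Check the 11 heavy atoms by environment: 1× n (aromatic, H0) → no; 2× c (aromatic, H1) → no; 3× c (aromatic, H0) → match; 2× C (H2) → no; 1× C (H3) → no; 1× Br (H0) → no; 1× C (H1) → no.
That gives 3 matching atoms.

3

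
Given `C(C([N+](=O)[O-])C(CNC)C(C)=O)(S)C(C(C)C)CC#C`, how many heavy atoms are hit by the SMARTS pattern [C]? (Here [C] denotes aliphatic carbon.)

14

The query [C] means: uppercase C matches aliphatic (non-aromatic) carbon only.
Check the 20 heavy atoms by environment: 14× C → match; 1× S → no; 2× O → no; 1× N → no; 1× N (charge +1) → no; 1× O (charge -1) → no.
That gives 14 matching atoms.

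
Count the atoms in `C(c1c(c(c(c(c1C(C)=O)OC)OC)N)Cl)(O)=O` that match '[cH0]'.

The query [cH0] means: aromatic carbon with no attached hydrogen (substituted or ring-fusion).
Check the 18 heavy atoms by environment: 6× c (aromatic, H0) → match; 1× N (H2) → no; 2× C (H0) → no; 4× O (H0) → no; 3× C (H3) → no; 1× O (H1) → no; 1× Cl (H0) → no.
That gives 6 matching atoms.

6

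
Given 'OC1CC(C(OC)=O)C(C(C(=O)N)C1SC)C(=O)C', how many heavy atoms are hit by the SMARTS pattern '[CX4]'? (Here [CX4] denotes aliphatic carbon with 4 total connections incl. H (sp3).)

The query [CX4] means: C with X4: aliphatic carbon with exactly 4 total connections (bonds + H).
Check the 19 heavy atoms by environment: 9× C (X4) → match; 3× C (X3) → no; 3× O (X1) → no; 2× O (X2) → no; 1× S (X2) → no; 1× N (X3) → no.
That gives 9 matching atoms.

9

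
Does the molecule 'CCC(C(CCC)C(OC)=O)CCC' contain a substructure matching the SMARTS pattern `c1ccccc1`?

No

The pattern c1ccccc1 describes six aromatic carbons in a ring — a benzene ring.
The closest candidate here is a methyl group (-CH3), but no six-membered all-carbon aromatic ring is present. No other fragment satisfies the full query, so there is no match.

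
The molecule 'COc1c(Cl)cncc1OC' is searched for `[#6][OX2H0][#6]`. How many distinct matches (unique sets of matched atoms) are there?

[#6][OX2H0][#6] is the SMARTS for an ether: an aliphatic oxygen bridging two carbons with no H on the oxygen.
The molecule carries 2 separate instances of a methoxy ether (-OCH3) meeting every constraint; each maps to a distinct set of atoms, giving 2 matches.

2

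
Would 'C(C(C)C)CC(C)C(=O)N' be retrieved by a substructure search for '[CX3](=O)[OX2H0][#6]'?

The pattern [CX3](=O)[OX2H0][#6] describes a carbonyl carbon bonded to an oxygen that is itself bonded to carbon (no H on that O) — an ester.
The closest candidate here is a primary amide (-C(=O)NH2), but the carbonyl is bonded to N, not to an O-C linkage. No other fragment satisfies the full query, so there is no match.

No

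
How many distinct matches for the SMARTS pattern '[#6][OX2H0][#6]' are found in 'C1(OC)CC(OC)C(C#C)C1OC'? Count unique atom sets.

[#6][OX2H0][#6] is the SMARTS for an ether: an aliphatic oxygen bridging two carbons with no H on the oxygen.
The molecule carries 3 separate instances of a methoxy ether (-OCH3) meeting every constraint; each maps to a distinct set of atoms, giving 3 matches.

3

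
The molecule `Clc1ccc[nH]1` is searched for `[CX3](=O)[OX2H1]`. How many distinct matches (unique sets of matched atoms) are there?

0

[CX3](=O)[OX2H1] is the SMARTS for a carboxylic acid: an sp2 carbon double-bonded to O and single-bonded to an -OH oxygen.
No fragment in the molecule satisfies every constraint, giving 0 matches.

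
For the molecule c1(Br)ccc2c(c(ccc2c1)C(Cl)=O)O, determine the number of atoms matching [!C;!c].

The query [!C;!c] means: neither aliphatic nor aromatic carbon — same as [!#6].
Check the 15 heavy atoms by environment: 10× c (aromatic) → no; 1× C → no; 2× O → match; 1× Cl → match; 1× Br → match.
Summing the matching environments: 2 + 1 + 1 = 4 matching atoms.

4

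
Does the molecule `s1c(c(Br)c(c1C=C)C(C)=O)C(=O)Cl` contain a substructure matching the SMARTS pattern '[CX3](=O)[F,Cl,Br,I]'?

The pattern [CX3](=O)[F,Cl,Br,I] describes a carbonyl carbon bonded to a halogen — an acyl halide.
The molecule carries an acyl chloride (-C(=O)Cl), whose atoms satisfy every constraint of the query, so the pattern matches.

Yes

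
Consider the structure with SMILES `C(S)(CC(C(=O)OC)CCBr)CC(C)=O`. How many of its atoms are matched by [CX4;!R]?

8

The query [CX4;!R] means: aliphatic carbon with four total connections, not in a ring.
Check the 15 heavy atoms by environment: 8× C (X4, acyclic) → match; 2× C (X3, acyclic) → no; 2× O (X1, acyclic) → no; 1× O (X2, acyclic) → no; 1× S (X2, acyclic) → no; 1× Br (X1, acyclic) → no.
That gives 8 matching atoms.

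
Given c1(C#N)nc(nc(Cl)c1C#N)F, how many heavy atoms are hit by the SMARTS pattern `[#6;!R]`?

2

The query [#6;!R] means: carbon not in any ring.
Check the 12 heavy atoms by environment: 2× n (aromatic, in 6-ring) → no; 4× c (aromatic, in 6-ring) → no; 2× C (acyclic) → match; 2× N (acyclic) → no; 1× F (acyclic) → no; 1× Cl (acyclic) → no.
That gives 2 matching atoms.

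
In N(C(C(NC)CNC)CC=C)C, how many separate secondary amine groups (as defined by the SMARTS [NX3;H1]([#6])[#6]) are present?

3

[NX3;H1]([#6])[#6] is the SMARTS for a secondary amine: a trivalent nitrogen with one H, bonded to two carbons.
The molecule carries 3 separate instances of an N-methylamino group (-NHCH3) meeting every constraint; each maps to a distinct set of atoms, giving 3 matches.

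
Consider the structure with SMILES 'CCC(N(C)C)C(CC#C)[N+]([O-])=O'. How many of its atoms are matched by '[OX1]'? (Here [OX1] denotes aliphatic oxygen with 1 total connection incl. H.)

2

The query [OX1] means: aliphatic oxygen with one total connection — typically a carbonyl =O or an oxide.
Check the 13 heavy atoms by environment: 7× C (X4) → no; 1× N (charge +1, X3) → no; 1× O (charge -1, X1) → match; 1× O (X1) → match; 2× C (X2) → no; 1× N (X3) → no.
Summing the matching environments: 1 + 1 = 2 matching atoms.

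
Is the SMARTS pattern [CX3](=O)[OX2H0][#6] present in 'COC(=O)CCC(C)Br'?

The pattern [CX3](=O)[OX2H0][#6] describes a carbonyl carbon bonded to an oxygen that is itself bonded to carbon (no H on that O) — an ester.
The molecule carries a methyl-ester group (-C(=O)OCH3), whose atoms satisfy every constraint of the query, so the pattern matches.

Yes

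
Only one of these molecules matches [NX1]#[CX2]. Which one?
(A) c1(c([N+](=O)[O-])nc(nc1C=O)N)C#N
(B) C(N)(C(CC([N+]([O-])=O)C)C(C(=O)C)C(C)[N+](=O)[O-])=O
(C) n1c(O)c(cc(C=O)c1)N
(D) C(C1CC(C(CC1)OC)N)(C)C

A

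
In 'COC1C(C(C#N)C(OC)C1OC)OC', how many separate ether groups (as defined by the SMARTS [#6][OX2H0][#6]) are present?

4

[#6][OX2H0][#6] is the SMARTS for an ether: an aliphatic oxygen bridging two carbons with no H on the oxygen.
The molecule carries 4 separate instances of a methoxy ether (-OCH3) meeting every constraint; each maps to a distinct set of atoms, giving 4 matches.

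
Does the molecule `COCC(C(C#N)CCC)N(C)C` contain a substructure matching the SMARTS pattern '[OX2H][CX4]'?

No

The pattern [OX2H][CX4] describes a hydroxyl oxygen bound to an sp3 (X4) carbon — an aliphatic alcohol.
The closest candidate here is a methoxy ether (-OCH3), but the oxygen has H0 (ether), not H1. No other fragment satisfies the full query, so there is no match.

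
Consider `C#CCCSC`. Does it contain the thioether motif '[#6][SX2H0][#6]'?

Yes

The pattern [#6][SX2H0][#6] describes an aliphatic sulfur bridging two carbons with no H on the sulfur — a thioether.
The molecule carries a methylthio ether (-SCH3), whose atoms satisfy every constraint of the query, so the pattern matches.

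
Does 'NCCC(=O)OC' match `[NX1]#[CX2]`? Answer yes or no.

The pattern [NX1]#[CX2] describes a nitrogen triple-bonded to a two-connected carbon — a nitrile.
The closest candidate here is a primary amino group (-NH2), but the nitrogen is NX3 (three connections), not NX1 triple-bonded. No other fragment satisfies the full query, so there is no match.

No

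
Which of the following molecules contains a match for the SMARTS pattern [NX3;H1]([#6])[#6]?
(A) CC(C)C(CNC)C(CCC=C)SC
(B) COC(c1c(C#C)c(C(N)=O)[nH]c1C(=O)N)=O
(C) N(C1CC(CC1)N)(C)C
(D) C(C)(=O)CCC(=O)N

[NX3;H1]([#6])[#6] describes a trivalent nitrogen with one H, bonded to two carbons (a secondary amine).
(A) contains an N-methylamino group (-NHCH3), which satisfies every atom and bond constraint.
(B) has a primary amide (-C(=O)NH2) but the -C(=O)NH2 nitrogen has H2, not H1.
(C) has a dimethylamino group (-N(CH3)2) but the nitrogen has H0, not H1.
(D) has a primary amide (-C(=O)NH2) but the -C(=O)NH2 nitrogen has H2, not H1.
So the answer is (A).

A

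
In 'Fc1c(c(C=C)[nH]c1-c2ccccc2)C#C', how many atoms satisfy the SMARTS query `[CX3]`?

2

The query [CX3] means: C with X3: aliphatic carbon with exactly 3 total connections.
Check the 16 heavy atoms by environment: 1× n (aromatic, X3) → no; 10× c (aromatic, X3) → no; 2× C (X2) → no; 2× C (X3) → match; 1× F (X1) → no.
That gives 2 matching atoms.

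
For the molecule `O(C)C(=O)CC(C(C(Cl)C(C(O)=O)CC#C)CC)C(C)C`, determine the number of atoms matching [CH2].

Check the 21 heavy atoms by environment: 3× C (H2) → match; 6× C (H1) → no; 1× Cl (H0) → no; 3× C (H0) → no; 4× C (H3) → no; 3× O (H0) → no; 1× O (H1) → no.
That gives 3 matching atoms.

3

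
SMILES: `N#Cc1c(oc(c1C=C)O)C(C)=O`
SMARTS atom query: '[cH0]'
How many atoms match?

The query [cH0] means: aromatic carbon with no attached hydrogen (substituted or ring-fusion).
Check the 13 heavy atoms by environment: 1× o (aromatic, H0) → no; 4× c (aromatic, H0) → match; 2× C (H0) → no; 1× N (H0) → no; 1× O (H0) → no; 1× C (H3) → no; 1× O (H1) → no; 1× C (H1) → no; 1× C (H2) → no.
That gives 4 matching atoms.

4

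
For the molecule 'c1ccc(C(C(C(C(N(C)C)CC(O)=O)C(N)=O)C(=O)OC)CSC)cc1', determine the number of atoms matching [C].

13

The query [C] means: uppercase C matches aliphatic (non-aromatic) carbon only.
Check the 27 heavy atoms by environment: 13× C → match; 5× O → no; 2× N → no; 1× S → no; 6× c (aromatic) → no.
That gives 13 matching atoms.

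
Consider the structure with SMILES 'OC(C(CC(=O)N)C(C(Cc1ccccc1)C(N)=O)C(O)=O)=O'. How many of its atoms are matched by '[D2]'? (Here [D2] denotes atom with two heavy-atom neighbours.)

Check the 23 heavy atoms by environment: 2× C (D2) → match; 7× C (D3) → no; 6× O (D1) → no; 2× N (D1) → no; 1× c (aromatic, D3) → no; 5× c (aromatic, D2) → match.
Summing the matching environments: 2 + 5 = 7 matching atoms.

7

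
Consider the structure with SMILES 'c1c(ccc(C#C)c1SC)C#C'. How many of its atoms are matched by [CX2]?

4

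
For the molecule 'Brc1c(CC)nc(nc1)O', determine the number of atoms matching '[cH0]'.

3

The query [cH0] means: aromatic carbon with no attached hydrogen (substituted or ring-fusion).
Check the 10 heavy atoms by environment: 2× n (aromatic, H0) → no; 3× c (aromatic, H0) → match; 1× c (aromatic, H1) → no; 1× Br (H0) → no; 1× C (H2) → no; 1× C (H3) → no; 1× O (H1) → no.
That gives 3 matching atoms.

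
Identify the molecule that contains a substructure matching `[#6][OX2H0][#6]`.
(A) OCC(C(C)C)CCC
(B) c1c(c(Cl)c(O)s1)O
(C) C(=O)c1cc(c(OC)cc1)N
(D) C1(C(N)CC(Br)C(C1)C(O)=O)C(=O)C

C

[#6][OX2H0][#6] describes an aliphatic oxygen bridging two carbons with no H on the oxygen (an ether).
(A) has a hydroxyl group (-OH) but the oxygen has H1, not H0 bridging two carbons.
(B) has a hydroxyl group (-OH) but the oxygen has H1, not H0 bridging two carbons.
(C) contains a methoxy ether (-OCH3), which satisfies every atom and bond constraint.
(D) has a carboxylic acid group (-C(=O)OH) but the -OH oxygen has H1; the =O is OX1, not OX2.
So the answer is (C).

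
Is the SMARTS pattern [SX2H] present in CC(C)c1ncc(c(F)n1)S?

Yes

The pattern [SX2H] describes an aliphatic sulfur with two connections, one being H — a thiol.
The molecule carries a thiol (-SH), whose atoms satisfy every constraint of the query, so the pattern matches.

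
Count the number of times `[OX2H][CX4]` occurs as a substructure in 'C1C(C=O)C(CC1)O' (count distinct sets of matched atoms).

[OX2H][CX4] is the SMARTS for an aliphatic alcohol: a hydroxyl oxygen bound to an sp3 (X4) carbon.
Exactly one fragment in the molecule meets all constraints, giving 1 match.

1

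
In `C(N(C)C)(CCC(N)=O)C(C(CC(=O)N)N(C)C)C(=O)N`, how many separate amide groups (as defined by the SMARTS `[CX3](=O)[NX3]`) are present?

3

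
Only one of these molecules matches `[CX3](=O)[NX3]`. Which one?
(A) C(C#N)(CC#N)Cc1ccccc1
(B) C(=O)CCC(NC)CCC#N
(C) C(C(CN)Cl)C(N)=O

C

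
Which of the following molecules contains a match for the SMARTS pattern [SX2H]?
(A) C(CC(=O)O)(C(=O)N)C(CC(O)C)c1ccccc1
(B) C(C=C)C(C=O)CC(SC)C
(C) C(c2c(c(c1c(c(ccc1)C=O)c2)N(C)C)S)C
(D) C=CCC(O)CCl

C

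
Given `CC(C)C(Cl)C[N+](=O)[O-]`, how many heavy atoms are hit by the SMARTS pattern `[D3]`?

3

Check the 9 heavy atoms by environment: 2× C (D1) → no; 2× C (D3) → match; 1× C (D2) → no; 1× N (charge +1, D3) → match; 1× O (charge -1, D1) → no; 1× O (D1) → no; 1× Cl (D1) → no.
Summing the matching environments: 2 + 1 = 3 matching atoms.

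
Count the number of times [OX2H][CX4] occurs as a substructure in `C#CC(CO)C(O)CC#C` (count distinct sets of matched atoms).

2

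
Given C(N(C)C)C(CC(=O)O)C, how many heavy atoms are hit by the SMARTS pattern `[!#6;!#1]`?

Check the 10 heavy atoms by environment: 7× C → no; 2× O → match; 1× N → match.
Summing the matching environments: 2 + 1 = 3 matching atoms.

3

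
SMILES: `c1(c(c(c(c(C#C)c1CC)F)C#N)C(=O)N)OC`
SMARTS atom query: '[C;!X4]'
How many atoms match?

4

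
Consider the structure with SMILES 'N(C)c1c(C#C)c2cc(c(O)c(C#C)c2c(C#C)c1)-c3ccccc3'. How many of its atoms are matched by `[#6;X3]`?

16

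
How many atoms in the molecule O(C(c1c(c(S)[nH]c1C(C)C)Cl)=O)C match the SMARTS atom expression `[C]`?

5

Check the 14 heavy atoms by environment: 1× n (aromatic) → no; 4× c (aromatic) → no; 1× Cl → no; 5× C → match; 1× S → no; 2× O → no.
That gives 5 matching atoms.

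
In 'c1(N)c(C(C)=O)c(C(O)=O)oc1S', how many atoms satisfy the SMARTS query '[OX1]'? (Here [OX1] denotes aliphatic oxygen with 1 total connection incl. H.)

2

The query [OX1] means: aliphatic oxygen with one total connection — typically a carbonyl =O or an oxide.
Check the 13 heavy atoms by environment: 1× o (aromatic, X2) → no; 4× c (aromatic, X3) → no; 1× N (X3) → no; 2× C (X3) → no; 2× O (X1) → match; 1× O (X2) → no; 1× S (X2) → no; 1× C (X4) → no.
That gives 2 matching atoms.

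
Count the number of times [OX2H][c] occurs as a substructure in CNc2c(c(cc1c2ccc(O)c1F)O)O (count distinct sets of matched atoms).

[OX2H][c] is the SMARTS for a phenol: a hydroxyl oxygen attached to an aromatic carbon.
The molecule carries 3 separate instances of a hydroxyl group (-OH) meeting every constraint; each maps to a distinct set of atoms, giving 3 matches.

3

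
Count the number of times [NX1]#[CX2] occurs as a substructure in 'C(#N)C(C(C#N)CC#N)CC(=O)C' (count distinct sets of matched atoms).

[NX1]#[CX2] is the SMARTS for a nitrile: a nitrogen triple-bonded to a two-connected carbon.
The molecule carries 3 separate instances of a nitrile (-C#N) meeting every constraint; each maps to a distinct set of atoms, giving 3 matches.

3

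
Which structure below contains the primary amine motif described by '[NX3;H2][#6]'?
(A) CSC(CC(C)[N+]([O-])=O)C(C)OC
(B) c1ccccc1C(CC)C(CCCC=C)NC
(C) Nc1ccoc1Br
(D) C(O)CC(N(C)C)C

C

[NX3;H2][#6] describes a trivalent nitrogen with two H attached to carbon (a primary amine).
(A) has a nitro group (-[N+](=O)[O-]) but the nitrogen is [N+] with no H, not NX3H2.
(B) has an N-methylamino group (-NHCH3) but the nitrogen bears two carbons and only one H (H1), not H2.
(C) contains a primary amino group (-NH2), which satisfies every atom and bond constraint.
(D) has a dimethylamino group (-N(CH3)2) but the nitrogen has H0, not H2.
So the answer is (C).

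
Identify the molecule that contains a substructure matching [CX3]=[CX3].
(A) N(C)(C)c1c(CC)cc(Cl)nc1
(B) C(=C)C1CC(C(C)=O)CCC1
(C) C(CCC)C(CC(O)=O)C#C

[CX3]=[CX3] describes a non-aromatic C=C double bond between two sp2 carbons (an alkene).
(A) has an ethyl group (-CH2CH3) but its C-C bond is a single bond between CX4 carbons, not CX3=CX3.
(B) contains a vinyl group (-CH=CH2), which satisfies every atom and bond constraint.
(C) has an ethynyl group (-C#CH) but the C-C bond is a triple bond, not a double bond.
So the answer is (B).

B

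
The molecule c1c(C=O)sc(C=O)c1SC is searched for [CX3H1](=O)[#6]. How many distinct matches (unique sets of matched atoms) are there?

[CX3H1](=O)[#6] is the SMARTS for an aldehyde: an sp2 carbon with one H, double-bonded to O and single-bonded to carbon.
The molecule carries 2 separate instances of an aldehyde (-CHO) meeting every constraint; each maps to a distinct set of atoms, giving 2 matches.

2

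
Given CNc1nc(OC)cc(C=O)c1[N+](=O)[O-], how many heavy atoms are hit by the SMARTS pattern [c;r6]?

The query [c;r6] means: aromatic carbon that belongs to a six-membered ring.
Check the 15 heavy atoms by environment: 1× n (aromatic, in 6-ring) → no; 5× c (aromatic, in 6-ring) → match; 3× O (acyclic) → no; 3× C (acyclic) → no; 1× N (acyclic) → no; 1× N (charge +1, acyclic) → no; 1× O (charge -1, acyclic) → no.
That gives 5 matching atoms.

5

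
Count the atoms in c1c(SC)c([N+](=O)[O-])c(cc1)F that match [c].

6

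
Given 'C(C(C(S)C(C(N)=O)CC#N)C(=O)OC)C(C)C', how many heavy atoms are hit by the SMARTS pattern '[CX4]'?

The query [CX4] means: C with X4: aliphatic carbon with exactly 4 total connections (bonds + H).
Check the 18 heavy atoms by environment: 9× C (X4) → match; 2× C (X3) → no; 2× O (X1) → no; 1× O (X2) → no; 1× N (X3) → no; 1× C (X2) → no; 1× N (X1) → no; 1× S (X2) → no.
That gives 9 matching atoms.

9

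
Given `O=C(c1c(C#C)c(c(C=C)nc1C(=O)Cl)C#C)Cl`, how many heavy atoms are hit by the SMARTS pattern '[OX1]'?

The query [OX1] means: aliphatic oxygen with one total connection — typically a carbonyl =O or an oxide.
Check the 18 heavy atoms by environment: 1× n (aromatic, X2) → no; 5× c (aromatic, X3) → no; 4× C (X2) → no; 4× C (X3) → no; 2× O (X1) → match; 2× Cl (X1) → no.
That gives 2 matching atoms.

2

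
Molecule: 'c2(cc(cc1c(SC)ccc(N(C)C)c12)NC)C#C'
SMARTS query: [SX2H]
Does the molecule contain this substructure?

The pattern [SX2H] describes an aliphatic sulfur with two connections, one being H — a thiol.
The closest candidate here is a methylthio ether (-SCH3), but the sulfur has H0 (bonded to two carbons), not H1. No other fragment satisfies the full query, so there is no match.

No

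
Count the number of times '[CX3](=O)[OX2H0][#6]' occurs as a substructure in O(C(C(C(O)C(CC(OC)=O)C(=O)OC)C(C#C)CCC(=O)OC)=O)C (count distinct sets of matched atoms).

[CX3](=O)[OX2H0][#6] is the SMARTS for an ester: a carbonyl carbon bonded to an oxygen that is itself bonded to carbon (no H on that O).
The molecule carries 4 separate instances of a methyl-ester group (-C(=O)OCH3) meeting every constraint; each maps to a distinct set of atoms, giving 4 matches.

4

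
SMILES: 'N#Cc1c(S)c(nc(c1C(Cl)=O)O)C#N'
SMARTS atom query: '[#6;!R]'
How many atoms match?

3

The query [#6;!R] means: carbon not in any ring.
Check the 15 heavy atoms by environment: 1× n (aromatic, in 6-ring) → no; 5× c (aromatic, in 6-ring) → no; 3× C (acyclic) → match; 2× N (acyclic) → no; 2× O (acyclic) → no; 1× S (acyclic) → no; 1× Cl (acyclic) → no.
That gives 3 matching atoms.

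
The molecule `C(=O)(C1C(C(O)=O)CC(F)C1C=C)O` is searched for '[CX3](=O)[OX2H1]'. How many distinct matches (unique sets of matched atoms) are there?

2

[CX3](=O)[OX2H1] is the SMARTS for a carboxylic acid: an sp2 carbon double-bonded to O and single-bonded to an -OH oxygen.
The molecule carries 2 separate instances of a carboxylic acid group (-C(=O)OH) meeting every constraint; each maps to a distinct set of atoms, giving 2 matches.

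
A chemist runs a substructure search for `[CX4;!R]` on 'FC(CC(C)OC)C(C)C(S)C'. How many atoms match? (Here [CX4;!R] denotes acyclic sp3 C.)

9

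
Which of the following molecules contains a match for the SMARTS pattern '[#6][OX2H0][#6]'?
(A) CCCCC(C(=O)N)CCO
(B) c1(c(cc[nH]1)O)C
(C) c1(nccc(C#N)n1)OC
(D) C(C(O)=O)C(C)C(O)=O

[#6][OX2H0][#6] describes an aliphatic oxygen bridging two carbons with no H on the oxygen (an ether).
(A) has a hydroxyl group (-OH) but the oxygen has H1, not H0 bridging two carbons.
(B) has a hydroxyl group (-OH) but the oxygen has H1, not H0 bridging two carbons.
(C) contains a methoxy ether (-OCH3), which satisfies every atom and bond constraint.
(D) has a carboxylic acid group (-C(=O)OH) but the -OH oxygen has H1; the =O is OX1, not OX2.
So the answer is (C).

C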